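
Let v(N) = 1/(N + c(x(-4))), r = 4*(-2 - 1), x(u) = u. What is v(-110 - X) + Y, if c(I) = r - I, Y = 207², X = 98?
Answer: 9255383/216 ≈ 42849.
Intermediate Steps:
r = -12 (r = 4*(-3) = -12)
Y = 42849
c(I) = -12 - I
v(N) = 1/(-8 + N) (v(N) = 1/(N + (-12 - 1*(-4))) = 1/(N + (-12 + 4)) = 1/(N - 8) = 1/(-8 + N))
v(-110 - X) + Y = 1/(-8 + (-110 - 1*98)) + 42849 = 1/(-8 + (-110 - 98)) + 42849 = 1/(-8 - 208) + 42849 = 1/(-216) + 42849 = -1/216 + 42849 = 9255383/216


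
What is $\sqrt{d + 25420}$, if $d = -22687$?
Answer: $\sqrt{2733} \approx 52.278$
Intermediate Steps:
$\sqrt{d + 25420} = \sqrt{-22687 + 25420} = \sqrt{2733}$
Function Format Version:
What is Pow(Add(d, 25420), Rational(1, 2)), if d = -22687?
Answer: Pow(2733, Rational(1, 2)) ≈ 52.278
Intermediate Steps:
Pow(Add(d, 25420), Rational(1, 2)) = Pow(Add(-22687, 25420), Rational(1, 2)) = Pow(2733, Rational(1, 2))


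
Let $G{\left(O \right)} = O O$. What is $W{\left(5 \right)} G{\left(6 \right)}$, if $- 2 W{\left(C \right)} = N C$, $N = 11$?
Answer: $-990$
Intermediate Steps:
$G{\left(O \right)} = O^{2}$
$W{\left(C \right)} = - \frac{11 C}{2}$
$W{\left(5 \right)} G{\left(6 \right)} = \left(- \frac{11}{2}\right) 5 \cdot 6^{2} = \left(- \frac{55}{2}\right) 36 = -990$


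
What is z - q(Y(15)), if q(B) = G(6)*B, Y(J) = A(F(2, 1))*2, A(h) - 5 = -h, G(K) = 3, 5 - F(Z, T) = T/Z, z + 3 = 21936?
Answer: 21930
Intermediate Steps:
z = 21933 (z = -3 + 21936 = 21933)
F(Z, T) = 5 - T/Z
A(h) = 5 - h
Y(J) = 1 (Y(J) = (5 - (5 - 1*1/2))*2 = (5 - (5 - 1*1*½))*2 = (5 - (5 - ½))*2 = (5 - 1*9/2)*2 = (5 - 9/2)*2 = (½)*2 = 1)
q(B) = 3*B
z - q(Y(15)) = 21933 - 3 = 21930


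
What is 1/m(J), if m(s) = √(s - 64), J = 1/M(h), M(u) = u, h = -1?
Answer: -I*√65/65 ≈ -0.12403*I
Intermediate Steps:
J = -1 (J = 1/(-1) = -1)
m(s) = √(-64 + s)
1/m(J) = 1/(√(-64 - 1)) = 1/(√(-65)) = 1/(I*√65) = -I*√65/65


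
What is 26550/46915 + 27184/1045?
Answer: 23692402/891385 ≈ 26.579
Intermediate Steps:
26550/46915 + 27184/1045 = 26550*(1/46915) + 27184*(1/1045) = 5310/9383 + 27184/1045 = 23692402/891385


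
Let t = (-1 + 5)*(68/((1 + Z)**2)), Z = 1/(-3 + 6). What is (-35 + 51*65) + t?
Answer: 3433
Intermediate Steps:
Z = 1/3 ≈ 0.33333
t = 153 (t = (-1 + 5)*(68/((1 + 1/3)**2)) = 4*(68/((4/3)**2)) = 4*(68/(16/9)) = 4*(68*(9/16)) = 4*(153/4) = 153)
(-35 + 51*65) + t = (-35 + 51*65) + 153 = (-35 + 3315) + 153 = 3280 + 153 = 3433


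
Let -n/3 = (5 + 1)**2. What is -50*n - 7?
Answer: 5393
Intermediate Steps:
n = -108 (n = -3*(5 + 1)**2 = -3*6**2 = -3*36 = -108)
-50*n - 7 = -50*(-108) - 7 = 5400 - 7 = 5393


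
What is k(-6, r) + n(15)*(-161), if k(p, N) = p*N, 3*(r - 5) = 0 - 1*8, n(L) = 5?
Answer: -819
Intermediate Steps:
r = 7/3 (r = 5 + (0 - 1*8)/3 = 5 + (0 - 8)/3 = 5 + (⅓)*(-8) = 5 - 8/3 = 7/3 ≈ 2.3333)
k(p, N) = N*p
k(-6, r) + n(15)*(-161) = (7/3)*(-6) + 5*(-161) = -14 - 805 = -819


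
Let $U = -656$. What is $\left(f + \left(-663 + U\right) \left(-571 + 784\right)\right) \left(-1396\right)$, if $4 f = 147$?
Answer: $392150709$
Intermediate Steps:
$f = \frac{147}{4}$ ($f = \frac{1}{4} \cdot 147 = \frac{147}{4} \approx 36.75$)
$\left(f + \left(-663 + U\right) \left(-571 + 784\right)\right) \left(-1396\right) = \left(\frac{147}{4} + \left(-663 - 656\right) \left(-571 + 784\right)\right) \left(-1396\right) = \left(\frac{147}{4} - 280947\right) \left(-1396\right) = \left(- \frac{1123641}{4}\right) \left(-1396\right) = 392150709$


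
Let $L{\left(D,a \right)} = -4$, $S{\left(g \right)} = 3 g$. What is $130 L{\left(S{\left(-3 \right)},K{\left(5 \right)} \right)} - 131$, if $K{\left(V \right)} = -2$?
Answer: $-651$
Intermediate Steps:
$130 L{\left(S{\left(-3 \right)},K{\left(5 \right)} \right)} - 131 = 130 \left(-4\right) - 131 = -520 - 131 = -651$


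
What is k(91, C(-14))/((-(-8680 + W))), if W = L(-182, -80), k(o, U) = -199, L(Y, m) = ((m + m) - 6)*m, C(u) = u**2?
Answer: 199/4600 ≈ 0.043261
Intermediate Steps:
L(Y, m) = m*(-6 + 2*m) (L(Y, m) = (2*m - 6)*m = (-6 + 2*m)*m = m*(-6 + 2*m))
W = 13280 (W = 2*(-80)*(-3 - 80) = 2*(-80)*(-83) = 13280)
k(91, C(-14))/((-(-8680 + W))) = -199*(-1/(-8680 + 13280)) = -199/((-1*4600)) = -199/(-4600) = -199*(-1/4600) = 199/4600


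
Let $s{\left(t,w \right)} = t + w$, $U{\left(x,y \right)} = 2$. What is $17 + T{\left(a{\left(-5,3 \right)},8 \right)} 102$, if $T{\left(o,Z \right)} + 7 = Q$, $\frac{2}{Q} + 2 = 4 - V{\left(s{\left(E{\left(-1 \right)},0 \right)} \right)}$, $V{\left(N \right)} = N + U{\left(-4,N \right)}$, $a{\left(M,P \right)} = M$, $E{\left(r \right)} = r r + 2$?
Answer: $-765$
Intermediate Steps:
$E{\left(r \right)} = 2 + r^{2}$ ($E{\left(r \right)} = r^{2} + 2 = 2 + r^{2}$)
$V{\left(N \right)} = 2 + N$ ($V{\left(N \right)} = N + 2 = 2 + N$)
$Q = - \frac{2}{3}$ ($Q = \frac{2}{-2 + \left(4 - \left(2 + \left(\left(2 + \left(-1\right)^{2}\right) + 0\right)\right)\right)} = \frac{2}{-2 + \left(4 - \left(2 + \left(\left(2 + 1\right) + 0\right)\right)\right)} = \frac{2}{-2 + \left(4 - \left(2 + \left(3 + 0\right)\right)\right)} = \frac{2}{-2 + \left(4 - \left(2 + 3\right)\right)} = \frac{2}{-2 + \left(4 - 5\right)} = \frac{2}{-2 - 1} = \frac{2}{-3} = 2 \left(- \frac{1}{3}\right) = - \frac{2}{3} \approx -0.66667$)
$T{\left(o,Z \right)} = - \frac{23}{3}$ ($T{\left(o,Z \right)} = -7 - \frac{2}{3} = - \frac{23}{3}$)
$17 + T{\left(a{\left(-5,3 \right)},8 \right)} 102 = 17 - 782 = -765$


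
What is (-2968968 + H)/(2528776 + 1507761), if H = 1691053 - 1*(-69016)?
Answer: -1208899/4036537 ≈ -0.29949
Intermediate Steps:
H = 1760069 (H = 1691053 + 69016 = 1760069)
(-2968968 + H)/(2528776 + 1507761) = (-2968968 + 1760069)/(2528776 + 1507761) = -1208899/4036537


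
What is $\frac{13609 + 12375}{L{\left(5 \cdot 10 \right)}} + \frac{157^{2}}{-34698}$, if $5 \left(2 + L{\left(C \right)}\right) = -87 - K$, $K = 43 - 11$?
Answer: $- \frac{501238209}{497338} \approx -1007.8$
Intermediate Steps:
$K = 32$ ($K = 43 - 11 = 32$)
$L{\left(C \right)} = - \frac{129}{5}$ ($L{\left(C \right)} = -2 + \frac{-87 - 32}{5} = -2 + \frac{1}{5} \left(-119\right) = -2 - \frac{119}{5} = - \frac{129}{5}$)
$\frac{13609 + 12375}{L{\left(5 \cdot 10 \right)}} + \frac{157^{2}}{-34698} = \frac{13609 + 12375}{- \frac{129}{5}} + \frac{157^{2}}{-34698} = 25984 \left(- \frac{5}{129}\right) + 24649 \left(- \frac{1}{34698}\right) = - \frac{129920}{129} - \frac{24649}{34698} = - \frac{501238209}{497338}$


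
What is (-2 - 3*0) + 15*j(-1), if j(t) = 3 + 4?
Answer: 103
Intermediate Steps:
j(t) = 7
(-2 - 3*0) + 15*j(-1) = (-2 - 3*0) + 15*7 = (-2 - 1*0) + 105 = (-2 + 0) + 105 = -2 + 105 = 103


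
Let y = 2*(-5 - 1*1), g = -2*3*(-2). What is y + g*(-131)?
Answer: -1584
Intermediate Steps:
g = 12 (g = -6*(-2) = 12)
y = -12 (y = 2*(-5 - 1) = 2*(-6) = -12)
y + g*(-131) = -12 + 12*(-131) = -12 - 1572 = -1584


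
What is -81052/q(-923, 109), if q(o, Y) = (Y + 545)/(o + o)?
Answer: 74810996/327 ≈ 2.2878e+5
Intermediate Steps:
q(o, Y) = (545 + Y)/(2*o) (q(o, Y) = (545 + Y)/((2*o)) = (545 + Y)*(1/(2*o)) = (545 + Y)/(2*o))
-81052/q(-923, 109) = -81052*(-1846/(545 + 109)) = -81052/((1/2)*(-1/923)*654) = -81052/(-327/923) = -81052*(-923/327) = 74810996/327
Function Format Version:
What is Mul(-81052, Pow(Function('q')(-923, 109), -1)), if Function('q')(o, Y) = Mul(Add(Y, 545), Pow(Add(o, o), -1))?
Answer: Rational(74810996, 327) ≈ 2.2878e+5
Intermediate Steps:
Function('q')(o, Y) = Mul(Rational(1, 2), Pow(o, -1), Add(545, Y)) (Function('q')(o, Y) = Mul(Add(545, Y), Pow(Mul(2, o), -1)) = Mul(Add(545, Y), Mul(Rational(1, 2), Pow(o, -1))) = Mul(Rational(1, 2), Pow(o, -1), Add(545, Y)))
Mul(-81052, Pow(Function('q')(-923, 109), -1)) = Mul(-81052, Pow(Mul(Rational(1, 2), Pow(-923, -1), Add(545, 109)), -1)) = Mul(-81052, Pow(Mul(Rational(1, 2), Rational(-1, 923), 654), -1)) = Mul(-81052, Pow(Rational(-327, 923), -1)) = Mul(-81052, Rational(-923, 327)) = Rational(74810996, 327)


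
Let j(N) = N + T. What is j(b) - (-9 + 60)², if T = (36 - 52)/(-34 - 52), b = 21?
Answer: -110932/43 ≈ -2579.8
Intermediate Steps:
T = 8/43 (T = -16/(-86) = -16*(-1/86) = 8/43 ≈ 0.18605)
j(N) = 8/43 + N (j(N) = N + 8/43 = 8/43 + N)
j(b) - (-9 + 60)² = (8/43 + 21) - (-9 + 60)² = 911/43 - 1*51² = 911/43 - 1*2601 = 911/43 - 2601 = -110932/43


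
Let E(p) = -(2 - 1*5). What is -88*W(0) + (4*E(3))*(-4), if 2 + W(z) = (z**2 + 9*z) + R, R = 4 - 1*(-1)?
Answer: -312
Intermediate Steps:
R = 5 (R = 4 + 1 = 5)
W(z) = 3 + z**2 + 9*z (W(z) = -2 + ((z**2 + 9*z) + 5) = -2 + (5 + z**2 + 9*z) = 3 + z**2 + 9*z)
E(p) = 3 (E(p) = -(2 - 5) = -1*(-3) = 3)
-88*W(0) + (4*E(3))*(-4) = -88*(3 + 0**2 + 9*0) + (4*3)*(-4) = -88*(3 + 0 + 0) + 12*(-4) = -88*3 - 48 = -264 - 48 = -312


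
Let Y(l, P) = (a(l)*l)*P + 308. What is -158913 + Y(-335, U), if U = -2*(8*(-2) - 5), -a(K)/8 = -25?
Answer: -2972605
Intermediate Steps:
a(K) = 200 (a(K) = -8*(-25) = 200)
U = 42 (U = -2*(-16 - 5) = -2*(-21) = 42)
Y(l, P) = 308 + 200*P*l (Y(l, P) = (200*l)*P + 308 = 200*P*l + 308 = 308 + 200*P*l)
-158913 + Y(-335, U) = -158913 + (308 + 200*42*(-335)) = -158913 + (308 - 2814000) = -158913 - 2813692 = -2972605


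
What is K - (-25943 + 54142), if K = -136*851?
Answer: -143935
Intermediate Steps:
K = -115736
K - (-25943 + 54142) = -115736 - (-25943 + 54142) = -115736 - 1*28199 = -115736 - 28199 = -143935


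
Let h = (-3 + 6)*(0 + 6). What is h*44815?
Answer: 806670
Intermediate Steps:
h = 18 (h = 3*6 = 18)
h*44815 = 18*44815 = 806670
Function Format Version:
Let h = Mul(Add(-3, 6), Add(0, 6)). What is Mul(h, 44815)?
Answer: 806670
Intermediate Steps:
h = 18 (h = Mul(3, 6) = 18)
Mul(h, 44815) = Mul(18, 44815) = 806670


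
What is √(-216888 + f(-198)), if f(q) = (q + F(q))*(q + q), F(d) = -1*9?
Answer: 2*I*√33729 ≈ 367.31*I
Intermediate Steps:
F(d) = -9
f(q) = 2*q*(-9 + q) (f(q) = (q - 9)*(q + q) = (-9 + q)*(2*q) = 2*q*(-9 + q))
√(-216888 + f(-198)) = √(-216888 + 2*(-198)*(-9 - 198)) = √(-216888 + 2*(-198)*(-207)) = √(-216888 + 81972) = √(-134916) = 2*I*√33729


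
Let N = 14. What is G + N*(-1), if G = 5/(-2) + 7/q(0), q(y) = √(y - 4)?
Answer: -33/2 - 7*I/2 ≈ -16.5 - 3.5*I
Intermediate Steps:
q(y) = √(-4 + y)
G = -5/2 - 7*I/2 (G = 5/(-2) + 7/(√(-4 + 0)) = 5*(-½) + 7/(√(-4)) = -5/2 + 7/((2*I)) = -5/2 + 7*(-I/2) = -5/2 - 7*I/2 ≈ -2.5 - 3.5*I)
G + N*(-1) = (-5/2 - 7*I/2) + 14*(-1) = (-5/2 - 7*I/2) - 14 = -33/2 - 7*I/2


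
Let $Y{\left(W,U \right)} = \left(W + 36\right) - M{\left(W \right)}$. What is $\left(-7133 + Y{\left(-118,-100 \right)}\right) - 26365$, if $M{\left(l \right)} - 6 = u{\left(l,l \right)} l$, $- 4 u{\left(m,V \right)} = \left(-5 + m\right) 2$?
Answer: $-26329$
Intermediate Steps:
$u{\left(m,V \right)} = \frac{5}{2} - \frac{m}{2}$ ($u{\left(m,V \right)} = - \frac{\left(-5 + m\right) 2}{4} = - \frac{-10 + 2 m}{4} = \frac{5}{2} - \frac{m}{2}$)
$M{\left(l \right)} = 6 + l \left(\frac{5}{2} - \frac{l}{2}\right)$ ($M{\left(l \right)} = 6 + \left(\frac{5}{2} - \frac{l}{2}\right) l = 6 + l \left(\frac{5}{2} - \frac{l}{2}\right)$)
$Y{\left(W,U \right)} = 30 + W + \frac{W \left(-5 + W\right)}{2}$ ($Y{\left(W,U \right)} = \left(W + 36\right) - \left(6 - \frac{W \left(-5 + W\right)}{2}\right) = \left(36 + W\right) + \left(-6 + \frac{W \left(-5 + W\right)}{2}\right) = 30 + W + \frac{W \left(-5 + W\right)}{2}$)
$\left(-7133 + Y{\left(-118,-100 \right)}\right) - 26365 = \left(-7133 + \left(30 + \frac{\left(-118\right)^{2}}{2} - -177\right)\right) - 26365 = \left(-7133 + \left(30 + \frac{1}{2} \cdot 13924 + 177\right)\right) - 26365 = \left(-7133 + \left(30 + 6962 + 177\right)\right) - 26365 = \left(-7133 + 7169\right) - 26365 = 36 - 26365 = -26329$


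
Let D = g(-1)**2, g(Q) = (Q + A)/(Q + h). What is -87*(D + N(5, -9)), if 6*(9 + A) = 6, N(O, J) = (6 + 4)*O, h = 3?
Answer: -24447/4 ≈ -6111.8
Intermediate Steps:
N(O, J) = 10*O
A = -8 (A = -9 + (1/6)*6 = -9 + 1 = -8)
g(Q) = (-8 + Q)/(3 + Q) (g(Q) = (Q - 8)/(Q + 3) = (-8 + Q)/(3 + Q))
D = 81/4 (D = ((-8 - 1)/(3 - 1))**2 = (-9/2)**2 = 81/4 ≈ 20.250)
-87*(D + N(5, -9)) = -87*(81/4 + 10*5) = -87*(81/4 + 50) = -87*281/4 = -24447/4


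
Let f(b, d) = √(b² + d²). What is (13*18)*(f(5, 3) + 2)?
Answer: 468 + 234*√34 ≈ 1832.4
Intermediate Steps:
(13*18)*(f(5, 3) + 2) = (13*18)*(√(5² + 3²) + 2) = 234*(√(25 + 9) + 2) = 234*(√34 + 2) = 234*(2 + √34) = 468 + 234*√34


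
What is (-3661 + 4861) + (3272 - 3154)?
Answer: 1318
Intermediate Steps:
(-3661 + 4861) + (3272 - 3154) = 1200 + 118 = 1318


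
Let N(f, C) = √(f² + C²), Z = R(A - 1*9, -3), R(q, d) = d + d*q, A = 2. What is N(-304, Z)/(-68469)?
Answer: -2*√23185/68469 ≈ -0.0044477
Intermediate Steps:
Z = 18 (Z = -3*(1 + (2 - 1*9)) = -3*(1 + (2 - 9)) = -3*(1 - 7) = -3*(-6) = 18)
N(f, C) = √(C² + f²)
N(-304, Z)/(-68469) = √(18² + (-304)²)/(-68469) = √(324 + 92416)*(-1/68469) = √92740*(-1/68469) = (2*√23185)*(-1/68469) = -2*√23185/68469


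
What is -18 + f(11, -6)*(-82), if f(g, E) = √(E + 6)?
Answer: -18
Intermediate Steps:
f(g, E) = √(6 + E)
-18 + f(11, -6)*(-82) = -18 + √(6 - 6)*(-82) = -18 + √0*(-82) = -18 + 0*(-82) = -18 + 0 = -18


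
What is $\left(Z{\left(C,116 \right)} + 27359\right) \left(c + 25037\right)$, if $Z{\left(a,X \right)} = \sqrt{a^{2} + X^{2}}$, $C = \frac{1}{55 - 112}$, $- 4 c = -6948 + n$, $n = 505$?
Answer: $\frac{2916223169}{4} + \frac{106591 \sqrt{43718545}}{228} \approx 7.3215 \cdot 10^{8}$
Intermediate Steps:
$c = \frac{6443}{4}$ ($c = - \frac{-6948 + 505}{4} = \left(- \frac{1}{4}\right) \left(-6443\right) = \frac{6443}{4} \approx 1610.8$)
$C = - \frac{1}{57}$ ($C = \frac{1}{-57} = - \frac{1}{57} \approx -0.017544$)
$Z{\left(a,X \right)} = \sqrt{X^{2} + a^{2}}$
$\left(Z{\left(C,116 \right)} + 27359\right) \left(c + 25037\right) = \left(\sqrt{116^{2} + \left(- \frac{1}{57}\right)^{2}} + 27359\right) \left(\frac{6443}{4} + 25037\right) = \left(\sqrt{13456 + \frac{1}{3249}} + 27359\right) \frac{106591}{4} = \left(\sqrt{\frac{43718545}{3249}} + 27359\right) \frac{106591}{4} = \left(\frac{\sqrt{43718545}}{57} + 27359\right) \frac{106591}{4} = \left(27359 + \frac{\sqrt{43718545}}{57}\right) \frac{106591}{4} = \frac{2916223169}{4} + \frac{106591 \sqrt{43718545}}{228}$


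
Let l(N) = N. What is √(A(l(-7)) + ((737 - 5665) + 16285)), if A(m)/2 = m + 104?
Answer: √11551 ≈ 107.48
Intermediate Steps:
A(m) = 208 + 2*m (A(m) = 2*(m + 104) = 2*(104 + m) = 208 + 2*m)
√(A(l(-7)) + ((737 - 5665) + 16285)) = √((208 + 2*(-7)) + ((737 - 5665) + 16285)) = √((208 - 14) + (-4928 + 16285)) = √(194 + 11357) = √11551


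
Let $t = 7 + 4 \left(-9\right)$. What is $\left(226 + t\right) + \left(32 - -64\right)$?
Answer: $293$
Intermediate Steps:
$t = -29$ ($t = 7 - 36 = -29$)
$\left(226 + t\right) + \left(32 - -64\right) = \left(226 - 29\right) + \left(32 - -64\right) = 197 + \left(32 + 64\right) = 197 + 96 = 293$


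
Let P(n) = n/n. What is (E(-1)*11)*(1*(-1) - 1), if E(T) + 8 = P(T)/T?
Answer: 198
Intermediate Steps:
P(n) = 1
E(T) = -8 + 1/T
(E(-1)*11)*(1*(-1) - 1) = ((-8 + 1/(-1))*11)*(1*(-1) - 1) = ((-8 - 1)*11)*(-1 - 1) = -9*11*(-2) = -99*(-2) = 198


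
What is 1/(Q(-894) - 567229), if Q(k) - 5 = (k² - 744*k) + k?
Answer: 1/896254 ≈ 1.1158e-6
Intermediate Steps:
Q(k) = 5 + k² - 743*k (Q(k) = 5 + ((k² - 744*k) + k) = 5 + (k² - 743*k) = 5 + k² - 743*k)
1/(Q(-894) - 567229) = 1/((5 + (-894)² - 743*(-894)) - 567229) = 1/((5 + 799236 + 664242) - 567229) = 1/(1463483 - 567229) = 1/896254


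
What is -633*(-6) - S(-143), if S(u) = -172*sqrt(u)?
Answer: 3798 + 172*I*sqrt(143) ≈ 3798.0 + 2056.8*I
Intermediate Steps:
-633*(-6) - S(-143) = -633*(-6) - (-172)*sqrt(-143) = 3798 - (-172)*I*sqrt(143) = 3798 + 172*I*sqrt(143)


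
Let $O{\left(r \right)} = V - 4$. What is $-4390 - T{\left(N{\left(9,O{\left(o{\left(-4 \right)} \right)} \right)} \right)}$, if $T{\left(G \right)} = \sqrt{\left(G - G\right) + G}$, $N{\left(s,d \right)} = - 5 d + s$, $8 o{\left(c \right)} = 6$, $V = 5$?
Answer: $-4392$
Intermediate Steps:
$o{\left(c \right)} = \frac{3}{4}$ ($o{\left(c \right)} = \frac{1}{8} \cdot 6 = \frac{3}{4}$)
$O{\left(r \right)} = 1$ ($O{\left(r \right)} = 5 - 4 = 1$)
$N{\left(s,d \right)} = s - 5 d$
$T{\left(G \right)} = \sqrt{G}$ ($T{\left(G \right)} = \sqrt{0 + G} = \sqrt{G}$)
$-4390 - T{\left(N{\left(9,O{\left(o{\left(-4 \right)} \right)} \right)} \right)} = -4390 - \sqrt{9 - 5} = -4390 - \sqrt{4} = -4390 - 2 = -4392$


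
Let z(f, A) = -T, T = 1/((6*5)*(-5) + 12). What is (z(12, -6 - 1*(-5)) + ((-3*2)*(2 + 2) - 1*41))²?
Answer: 80442961/19044 ≈ 4224.1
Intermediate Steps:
T = -1/138 (T = 1/(30*(-5) + 12) = 1/(-150 + 12) = 1/(-138) = -1/138 ≈ -0.0072464)
z(f, A) = 1/138 (z(f, A) = -1*(-1/138) = 1/138)
(z(12, -6 - 1*(-5)) + ((-3*2)*(2 + 2) - 1*41))² = (1/138 + ((-3*2)*(2 + 2) - 1*41))² = (1/138 + (-6*4 - 41))² = (1/138 + (-24 - 41))² = (1/138 - 65)² = (-8969/138)² = 80442961/19044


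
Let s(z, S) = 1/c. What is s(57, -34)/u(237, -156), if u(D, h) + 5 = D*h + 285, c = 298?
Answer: -1/10934216 ≈ -9.1456e-8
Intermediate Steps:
u(D, h) = 280 + D*h (u(D, h) = -5 + (D*h + 285) = -5 + (285 + D*h) = 280 + D*h)
s(z, S) = 1/298
s(57, -34)/u(237, -156) = 1/(298*(280 + 237*(-156))) = 1/(298*(280 - 36972)) = (1/298)/(-36692) = (1/298)*(-1/36692) = -1/10934216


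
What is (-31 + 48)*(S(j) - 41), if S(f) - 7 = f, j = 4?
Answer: -510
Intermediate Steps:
S(f) = 7 + f
(-31 + 48)*(S(j) - 41) = (-31 + 48)*((7 + 4) - 41) = 17*(11 - 41) = 17*(-30) = -510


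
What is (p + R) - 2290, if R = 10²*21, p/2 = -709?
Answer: -1608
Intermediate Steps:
p = -1418 (p = 2*(-709) = -1418)
R = 2100 (R = 100*21 = 2100)
(p + R) - 2290 = (-1418 + 2100) - 2290 = 682 - 2290 = -1608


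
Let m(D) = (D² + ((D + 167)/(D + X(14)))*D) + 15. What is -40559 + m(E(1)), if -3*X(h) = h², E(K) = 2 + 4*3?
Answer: -444371/11 ≈ -40397.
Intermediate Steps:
E(K) = 14 (E(K) = 2 + 12 = 14)
X(h) = -h²/3
m(D) = 15 + D² + D*(167 + D)/(-196/3 + D) (m(D) = (D² + ((D + 167)/(D - ⅓*14²))*D) + 15 = (D² + ((167 + D)/(D - ⅓*196))*D) + 15 = (D² + ((167 + D)/(D - 196/3))*D) + 15 = (D² + ((167 + D)/(-196/3 + D))*D) + 15 = (D² + D*(167 + D)/(-196/3 + D)) + 15 = 15 + D² + D*(167 + D)/(-196/3 + D))
-40559 + m(E(1)) = -40559 + (-2940 - 193*14² + 3*14³ + 546*14)/(-196 + 3*14) = -40559 + (-2940 - 193*196 + 3*2744 + 7644)/(-196 + 42) = -40559 + (-2940 - 37828 + 8232 + 7644)/(-154) = -40559 - 1/154*(-24892) = -40559 + 1778/11 = -444371/11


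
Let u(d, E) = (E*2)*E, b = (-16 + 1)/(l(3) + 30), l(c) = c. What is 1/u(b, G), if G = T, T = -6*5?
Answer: 1/1800 ≈ 0.00055556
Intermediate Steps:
T = -30
G = -30
b = -5/11 (b = (-16 + 1)/(3 + 30) = -15/33 = -15*1/33 = -5/11 ≈ -0.45455)
u(d, E) = 2*E**2 (u(d, E) = (2*E)*E = 2*E**2)
1/u(b, G) = 1/(2*(-30)**2) = 1/(2*900) = 1/1800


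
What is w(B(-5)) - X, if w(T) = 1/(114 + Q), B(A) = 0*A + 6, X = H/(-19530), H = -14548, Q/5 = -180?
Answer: -1909043/2558430 ≈ -0.74618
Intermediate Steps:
Q = -900 (Q = 5*(-180) = -900)
X = 7274/9765 (X = -14548/(-19530) = -14548*(-1/19530) = 7274/9765 ≈ 0.74491)
B(A) = 6 (B(A) = 0 + 6 = 6)
w(T) = -1/786 (w(T) = 1/(114 - 900) = 1/(-786) = -1/786)
w(B(-5)) - X = -1/786 - 1*7274/9765 = -1/786 - 7274/9765 = -1909043/2558430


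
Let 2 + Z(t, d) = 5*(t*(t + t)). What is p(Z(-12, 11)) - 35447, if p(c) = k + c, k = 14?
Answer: -33995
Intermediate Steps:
Z(t, d) = -2 + 10*t² (Z(t, d) = -2 + 5*(t*(t + t)) = -2 + 5*(t*(2*t)) = -2 + 5*(2*t²) = -2 + 10*t²)
p(c) = 14 + c
p(Z(-12, 11)) - 35447 = (14 + (-2 + 10*(-12)²)) - 35447 = (14 + (-2 + 10*144)) - 35447 = (14 + (-2 + 1440)) - 35447 = (14 + 1438) - 35447 = 1452 - 35447 = -33995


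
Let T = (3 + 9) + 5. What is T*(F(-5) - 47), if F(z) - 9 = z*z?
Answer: -221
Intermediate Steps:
T = 17 (T = 12 + 5 = 17)
F(z) = 9 + z² (F(z) = 9 + z*z = 9 + z²)
T*(F(-5) - 47) = 17*((9 + (-5)²) - 47) = 17*((9 + 25) - 47) = 17*(34 - 47) = 17*(-13) = -221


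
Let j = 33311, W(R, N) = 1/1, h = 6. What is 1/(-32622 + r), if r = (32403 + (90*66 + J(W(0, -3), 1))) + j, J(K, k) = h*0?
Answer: 1/39032 ≈ 2.5620e-5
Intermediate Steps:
W(R, N) = 1
J(K, k) = 0 (J(K, k) = 6*0 = 0)
r = 71654 (r = (32403 + (90*66 + 0)) + 33311 = (32403 + (5940 + 0)) + 33311 = (32403 + 5940) + 33311 = 38343 + 33311 = 71654)
1/(-32622 + r) = 1/(-32622 + 71654) = 1/39032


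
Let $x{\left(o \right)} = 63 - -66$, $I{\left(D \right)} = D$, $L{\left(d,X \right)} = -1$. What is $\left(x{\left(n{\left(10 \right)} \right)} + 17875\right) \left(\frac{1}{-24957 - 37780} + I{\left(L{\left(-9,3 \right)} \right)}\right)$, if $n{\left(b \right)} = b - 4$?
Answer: $- \frac{1129534952}{62737} \approx -18004.0$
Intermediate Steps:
$n{\left(b \right)} = -4 + b$
$x{\left(o \right)} = 129$ ($x{\left(o \right)} = 63 + 66 = 129$)
$\left(x{\left(n{\left(10 \right)} \right)} + 17875\right) \left(\frac{1}{-24957 - 37780} + I{\left(L{\left(-9,3 \right)} \right)}\right) = \left(129 + 17875\right) \left(\frac{1}{-24957 - 37780} - 1\right) = 18004 \left(\frac{1}{-62737} - 1\right) = 18004 \left(- \frac{1}{62737} - 1\right) = 18004 \left(- \frac{62738}{62737}\right) = - \frac{1129534952}{62737}$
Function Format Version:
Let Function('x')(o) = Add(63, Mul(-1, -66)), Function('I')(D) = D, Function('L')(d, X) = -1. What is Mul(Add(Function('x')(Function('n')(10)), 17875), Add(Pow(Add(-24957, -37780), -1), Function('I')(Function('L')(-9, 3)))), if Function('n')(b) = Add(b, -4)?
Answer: Rational(-1129534952, 62737) ≈ -18004.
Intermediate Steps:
Function('n')(b) = Add(-4, b)
Function('x')(o) = 129 (Function('x')(o) = Add(63, 66) = 129)
Mul(Add(Function('x')(Function('n')(10)), 17875), Add(Pow(Add(-24957, -37780), -1), Function('I')(Function('L')(-9, 3)))) = Mul(Add(129, 17875), Add(Pow(Add(-24957, -37780), -1), -1)) = Mul(18004, Add(Pow(-62737, -1), -1)) = Mul(18004, Add(Rational(-1, 62737), -1)) = Mul(18004, Rational(-62738, 62737)) = Rational(-1129534952, 62737)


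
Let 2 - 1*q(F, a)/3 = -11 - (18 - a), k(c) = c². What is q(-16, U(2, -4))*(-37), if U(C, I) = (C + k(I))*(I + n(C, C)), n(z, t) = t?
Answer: -7437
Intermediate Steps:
U(C, I) = (C + I)*(C + I²) (U(C, I) = (C + I²)*(I + C) = (C + I²)*(C + I) = (C + I)*(C + I²))
q(F, a) = 93 - 3*a (q(F, a) = 6 - 3*(-11 - (18 - a)) = 6 - 3*(-11 + (-18 + a)) = 6 - 3*(-29 + a) = 6 + (87 - 3*a) = 93 - 3*a)
q(-16, U(2, -4))*(-37) = (93 - 3*(2² + (-4)³ + 2*(-4) + 2*(-4)²))*(-37) = (93 - 3*(4 - 64 - 8 + 2*16))*(-37) = (93 - 3*(4 - 64 - 8 + 32))*(-37) = (93 - 3*(-36))*(-37) = (93 + 108)*(-37) = 201*(-37) = -7437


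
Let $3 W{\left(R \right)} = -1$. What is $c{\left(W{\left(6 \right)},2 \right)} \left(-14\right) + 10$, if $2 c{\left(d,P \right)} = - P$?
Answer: $24$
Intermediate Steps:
$W{\left(R \right)} = - \frac{1}{3}$ ($W{\left(R \right)} = \frac{1}{3} \left(-1\right) = - \frac{1}{3}$)
$c{\left(d,P \right)} = - \frac{P}{2}$ ($c{\left(d,P \right)} = \frac{\left(-1\right) P}{2} = - \frac{P}{2}$)
$c{\left(W{\left(6 \right)},2 \right)} \left(-14\right) + 10 = \left(- \frac{1}{2}\right) 2 \left(-14\right) + 10 = \left(-1\right) \left(-14\right) + 10 = 14 + 10 = 24$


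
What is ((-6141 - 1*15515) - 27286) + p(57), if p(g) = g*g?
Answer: -45693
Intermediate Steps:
p(g) = g²
((-6141 - 1*15515) - 27286) + p(57) = ((-6141 - 1*15515) - 27286) + 57² = ((-6141 - 15515) - 27286) + 3249 = (-21656 - 27286) + 3249 = -48942 + 3249 = -45693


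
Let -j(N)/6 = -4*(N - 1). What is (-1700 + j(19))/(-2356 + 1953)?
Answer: 1268/403 ≈ 3.1464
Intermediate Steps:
j(N) = -24 + 24*N (j(N) = -(-24)*(N - 1) = -(-24)*(-1 + N) = -6*(4 - 4*N) = -24 + 24*N)
(-1700 + j(19))/(-2356 + 1953) = (-1700 + (-24 + 24*19))/(-2356 + 1953) = (-1700 + (-24 + 456))/(-403) = (-1700 + 432)*(-1/403) = -1268*(-1/403) = 1268/403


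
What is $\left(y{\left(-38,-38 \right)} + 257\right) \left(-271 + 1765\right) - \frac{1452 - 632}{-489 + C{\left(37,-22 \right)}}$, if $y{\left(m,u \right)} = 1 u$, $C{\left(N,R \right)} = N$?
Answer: $\frac{36972223}{113} \approx 3.2719 \cdot 10^{5}$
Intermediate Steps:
$y{\left(m,u \right)} = u$
$\left(y{\left(-38,-38 \right)} + 257\right) \left(-271 + 1765\right) - \frac{1452 - 632}{-489 + C{\left(37,-22 \right)}} = \left(-38 + 257\right) \left(-271 + 1765\right) - \frac{1452 - 632}{-489 + 37} = 219 \cdot 1494 - \frac{820}{-452} = 327186 - 820 \left(- \frac{1}{452}\right) = 327186 - - \frac{205}{113} = 327186 + \frac{205}{113} = \frac{36972223}{113}$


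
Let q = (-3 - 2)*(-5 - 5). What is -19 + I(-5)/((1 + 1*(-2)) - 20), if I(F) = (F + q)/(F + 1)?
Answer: -517/28 ≈ -18.464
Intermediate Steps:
q = 50 (q = -5*(-10) = 50)
I(F) = (50 + F)/(1 + F) (I(F) = (F + 50)/(F + 1) = (50 + F)/(1 + F))
-19 + I(-5)/((1 + 1*(-2)) - 20) = -19 + ((50 - 5)/(1 - 5))/((1 + 1*(-2)) - 20) = -19 + (45/(-4))/((1 - 2) - 20) = -19 + (-1/4*45)/(-1 - 20) = -19 - 45/4/(-21) = -19 - 1/21*(-45/4) = -19 + 15/28 = -517/28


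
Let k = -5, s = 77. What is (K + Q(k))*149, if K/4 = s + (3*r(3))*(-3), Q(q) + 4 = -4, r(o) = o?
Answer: 28608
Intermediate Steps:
Q(q) = -8 (Q(q) = -4 - 4 = -8)
K = 200 (K = 4*(77 + (3*3)*(-3)) = 4*(77 + 9*(-3)) = 4*(77 - 27) = 4*50 = 200)
(K + Q(k))*149 = (200 - 8)*149 = 192*149 = 28608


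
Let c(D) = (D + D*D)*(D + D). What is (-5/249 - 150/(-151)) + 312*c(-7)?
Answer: -6897725549/37599 ≈ -1.8346e+5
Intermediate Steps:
c(D) = 2*D*(D + D²) (c(D) = (D + D²)*(2*D) = 2*D*(D + D²))
(-5/249 - 150/(-151)) + 312*c(-7) = (-5/249 - 150/(-151)) + 312*(2*(-7)²*(1 - 7)) = (-5*1/249 - 150*(-1/151)) + 312*(2*49*(-6)) = (-5/249 + 150/151) + 312*(-588) = 36595/37599 - 183456 = -6897725549/37599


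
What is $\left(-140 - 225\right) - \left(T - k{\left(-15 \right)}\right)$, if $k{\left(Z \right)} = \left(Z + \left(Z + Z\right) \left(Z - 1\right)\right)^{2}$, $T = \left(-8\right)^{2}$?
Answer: $215796$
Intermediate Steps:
$T = 64$
$k{\left(Z \right)} = \left(Z + 2 Z \left(-1 + Z\right)\right)^{2}$
$\left(-140 - 225\right) - \left(T - k{\left(-15 \right)}\right) = \left(-140 - 225\right) - \left(64 - \left(-15\right)^{2} \left(-1 + 2 \left(-15\right)\right)^{2}\right) = \left(-140 - 225\right) - \left(64 - 225 \left(-1 - 30\right)^{2}\right) = -365 - \left(64 - 225 \left(-31\right)^{2}\right) = -365 + \left(225 \cdot 961 - 64\right) = -365 + \left(216225 - 64\right) = -365 + 216161 = 215796$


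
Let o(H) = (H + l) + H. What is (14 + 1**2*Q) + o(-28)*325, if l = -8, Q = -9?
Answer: -20795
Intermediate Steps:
o(H) = -8 + 2*H (o(H) = (H - 8) + H = (-8 + H) + H = -8 + 2*H)
(14 + 1**2*Q) + o(-28)*325 = (14 + 1**2*(-9)) + (-8 + 2*(-28))*325 = (14 + 1*(-9)) + (-8 - 56)*325 = (14 - 9) - 64*325 = 5 - 20800 = -20795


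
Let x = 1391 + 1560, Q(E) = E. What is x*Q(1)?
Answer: 2951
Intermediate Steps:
x = 2951
x*Q(1) = 2951*1 = 2951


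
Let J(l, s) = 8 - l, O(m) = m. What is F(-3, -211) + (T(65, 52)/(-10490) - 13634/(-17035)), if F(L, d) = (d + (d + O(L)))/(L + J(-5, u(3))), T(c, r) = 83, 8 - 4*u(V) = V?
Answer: -745302212/17869715 ≈ -41.708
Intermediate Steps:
u(V) = 2 - V/4
F(L, d) = (L + 2*d)/(13 + L) (F(L, d) = (d + (d + L))/(L + (8 - 1*(-5))) = (d + (L + d))/(L + (8 + 5)) = (L + 2*d)/(L + 13) = (L + 2*d)/(13 + L))
F(-3, -211) + (T(65, 52)/(-10490) - 13634/(-17035)) = (-3 + 2*(-211))/(13 - 3) + (83/(-10490) - 13634/(-17035)) = (-3 - 422)/10 + (83*(-1/10490) - 13634*(-1/17035)) = (1/10)*(-425) + (-83/10490 + 13634/17035) = -85/2 + 28321351/35739430 = -745302212/17869715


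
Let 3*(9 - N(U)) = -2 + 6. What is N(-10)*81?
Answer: 621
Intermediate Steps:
N(U) = 23/3 (N(U) = 9 - (-2 + 6)/3 = 9 - ⅓*4 = 9 - 4/3 = 23/3)
N(-10)*81 = (23/3)*81 = 621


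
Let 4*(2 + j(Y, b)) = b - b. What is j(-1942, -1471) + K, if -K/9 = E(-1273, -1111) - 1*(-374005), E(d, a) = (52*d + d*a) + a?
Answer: -15489011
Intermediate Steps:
j(Y, b) = -2 (j(Y, b) = -2 + (b - b)/4 = -2 + (1/4)*0 = -2 + 0 = -2)
E(d, a) = a + 52*d + a*d (E(d, a) = (52*d + a*d) + a = a + 52*d + a*d)
K = -15489009 (K = -9*((-1111 + 52*(-1273) - 1111*(-1273)) - 1*(-374005)) = -9*((-1111 - 66196 + 1414303) + 374005) = -9*(1346996 + 374005) = -9*1721001 = -15489009)
j(-1942, -1471) + K = -2 - 15489009 = -15489011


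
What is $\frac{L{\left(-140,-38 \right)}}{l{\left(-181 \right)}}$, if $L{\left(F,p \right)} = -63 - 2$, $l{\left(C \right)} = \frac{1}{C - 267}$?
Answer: $29120$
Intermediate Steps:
$l{\left(C \right)} = \frac{1}{-267 + C}$
$L{\left(F,p \right)} = -65$ ($L{\left(F,p \right)} = -63 - 2 = -65$)
$\frac{L{\left(-140,-38 \right)}}{l{\left(-181 \right)}} = - \frac{65}{\frac{1}{-267 - 181}} = - \frac{65}{\frac{1}{-448}} = - \frac{65}{- \frac{1}{448}} = \left(-65\right) \left(-448\right) = 29120$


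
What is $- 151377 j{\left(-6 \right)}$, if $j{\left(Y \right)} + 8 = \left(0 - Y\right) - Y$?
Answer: $-605508$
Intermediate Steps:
$j{\left(Y \right)} = -8 - 2 Y$ ($j{\left(Y \right)} = -8 + \left(\left(0 - Y\right) - Y\right) = -8 - 2 Y$)
$- 151377 j{\left(-6 \right)} = - 151377 \left(-8 - -12\right) = - 151377 \left(-8 + 12\right) = \left(-151377\right) 4 = -605508$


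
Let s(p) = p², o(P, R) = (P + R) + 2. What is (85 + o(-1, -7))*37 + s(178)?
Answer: 34607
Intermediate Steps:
o(P, R) = 2 + P + R
(85 + o(-1, -7))*37 + s(178) = (85 + (2 - 1 - 7))*37 + 178² = (85 - 6)*37 + 31684 = 79*37 + 31684 = 2923 + 31684 = 34607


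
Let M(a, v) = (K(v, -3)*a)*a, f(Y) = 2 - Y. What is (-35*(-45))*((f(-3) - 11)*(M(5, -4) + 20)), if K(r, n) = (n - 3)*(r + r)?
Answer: -11529000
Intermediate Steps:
K(r, n) = 2*r*(-3 + n) (K(r, n) = (-3 + n)*(2*r) = 2*r*(-3 + n))
M(a, v) = -12*v*a² (M(a, v) = ((2*v*(-3 - 3))*a)*a = ((2*v*(-6))*a)*a = ((-12*v)*a)*a = (-12*a*v)*a = -12*v*a²)
(-35*(-45))*((f(-3) - 11)*(M(5, -4) + 20)) = (-35*(-45))*(((2 - 1*(-3)) - 11)*(-12*(-4)*5² + 20)) = 1575*(((2 + 3) - 11)*(-12*(-4)*25 + 20)) = 1575*((5 - 11)*(1200 + 20)) = 1575*(-6*1220) = 1575*(-7320) = -11529000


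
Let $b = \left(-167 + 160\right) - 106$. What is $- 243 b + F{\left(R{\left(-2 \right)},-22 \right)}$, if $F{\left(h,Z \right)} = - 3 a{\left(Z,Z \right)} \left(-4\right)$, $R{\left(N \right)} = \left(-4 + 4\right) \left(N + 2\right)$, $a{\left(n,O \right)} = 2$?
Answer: $27483$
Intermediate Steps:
$R{\left(N \right)} = 0$ ($R{\left(N \right)} = 0 \left(2 + N\right) = 0$)
$b = -113$ ($b = -7 - 106 = -113$)
$F{\left(h,Z \right)} = 24$ ($F{\left(h,Z \right)} = \left(-3\right) 2 \left(-4\right) = \left(-6\right) \left(-4\right) = 24$)
$- 243 b + F{\left(R{\left(-2 \right)},-22 \right)} = \left(-243\right) \left(-113\right) + 24 = 27459 + 24 = 27483$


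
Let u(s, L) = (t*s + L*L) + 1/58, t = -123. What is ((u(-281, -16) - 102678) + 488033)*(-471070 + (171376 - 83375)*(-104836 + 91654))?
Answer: -14140749533881718/29 ≈ -4.8761e+14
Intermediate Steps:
u(s, L) = 1/58 + L**2 - 123*s (u(s, L) = (-123*s + L*L) + 1/58 = (-123*s + L**2) + 1/58 = (L**2 - 123*s) + 1/58 = 1/58 + L**2 - 123*s)
((u(-281, -16) - 102678) + 488033)*(-471070 + (171376 - 83375)*(-104836 + 91654)) = (((1/58 + (-16)**2 - 123*(-281)) - 102678) + 488033)*(-471070 + (171376 - 83375)*(-104836 + 91654)) = (((1/58 + 256 + 34563) - 102678) + 488033)*(-471070 + 88001*(-13182)) = ((2019503/58 - 102678) + 488033)*(-471070 - 1160029182) = (-3935821/58 + 488033)*(-1160500252) = (24370093/58)*(-1160500252) = -14140749533881718/29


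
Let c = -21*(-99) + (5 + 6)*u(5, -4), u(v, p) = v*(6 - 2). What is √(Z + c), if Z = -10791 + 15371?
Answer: √6879 ≈ 82.940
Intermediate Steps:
Z = 4580
u(v, p) = 4*v (u(v, p) = v*4 = 4*v)
c = 2299 (c = -21*(-99) + (5 + 6)*(4*5) = 2079 + 11*20 = 2079 + 220 = 2299)
√(Z + c) = √(4580 + 2299) = √6879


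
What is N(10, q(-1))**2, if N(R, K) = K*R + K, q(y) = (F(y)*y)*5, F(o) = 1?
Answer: 3025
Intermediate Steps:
q(y) = 5*y (q(y) = (1*y)*5 = y*5 = 5*y)
N(R, K) = K + K*R
N(10, q(-1))**2 = ((5*(-1))*(1 + 10))**2 = (-5*11)**2 = (-55)**2 = 3025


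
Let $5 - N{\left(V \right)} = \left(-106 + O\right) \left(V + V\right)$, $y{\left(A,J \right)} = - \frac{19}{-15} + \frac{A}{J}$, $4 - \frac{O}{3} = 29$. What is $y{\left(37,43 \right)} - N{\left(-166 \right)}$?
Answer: $\frac{38757487}{645} \approx 60089.0$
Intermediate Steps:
$O = -75$ ($O = 12 - 87 = -75$)
$y{\left(A,J \right)} = \frac{19}{15} + \frac{A}{J}$ ($y{\left(A,J \right)} = \left(-19\right) \left(- \frac{1}{15}\right) + \frac{A}{J} = \frac{19}{15} + \frac{A}{J}$)
$N{\left(V \right)} = 5 + 362 V$ ($N{\left(V \right)} = 5 - \left(-106 - 75\right) \left(V + V\right) = 5 - - 181 \cdot 2 V = 5 - - 362 V = 5 + 362 V$)
$y{\left(37,43 \right)} - N{\left(-166 \right)} = \left(\frac{19}{15} + \frac{37}{43}\right) - \left(5 + 362 \left(-166\right)\right) = \left(\frac{19}{15} + 37 \cdot \frac{1}{43}\right) - \left(5 - 60092\right) = \left(\frac{19}{15} + \frac{37}{43}\right) - -60087 = \frac{1372}{645} + 60087 = \frac{38757487}{645}$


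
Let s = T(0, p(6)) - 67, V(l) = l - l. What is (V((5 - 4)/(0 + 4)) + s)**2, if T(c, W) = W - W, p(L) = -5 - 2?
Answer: 4489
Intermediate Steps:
p(L) = -7
T(c, W) = 0
V(l) = 0
s = -67 (s = 0 - 67 = -67)
(V((5 - 4)/(0 + 4)) + s)**2 = (0 - 67)**2 = (-67)**2 = 4489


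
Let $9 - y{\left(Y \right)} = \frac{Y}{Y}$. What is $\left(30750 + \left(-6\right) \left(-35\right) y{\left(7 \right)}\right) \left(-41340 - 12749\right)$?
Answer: $-1754106270$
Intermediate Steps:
$y{\left(Y \right)} = 8$ ($y{\left(Y \right)} = 9 - \frac{Y}{Y} = 9 - 1 = 8$)
$\left(30750 + \left(-6\right) \left(-35\right) y{\left(7 \right)}\right) \left(-41340 - 12749\right) = \left(30750 + \left(-6\right) \left(-35\right) 8\right) \left(-41340 - 12749\right) = \left(30750 + 210 \cdot 8\right) \left(-54089\right) = \left(30750 + 1680\right) \left(-54089\right) = 32430 \left(-54089\right) = -1754106270$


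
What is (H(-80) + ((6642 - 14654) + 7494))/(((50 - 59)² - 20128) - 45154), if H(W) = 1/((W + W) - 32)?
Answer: 99457/12518592 ≈ 0.0079447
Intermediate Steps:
H(W) = 1/(-32 + 2*W) (H(W) = 1/(2*W - 32) = 1/(-32 + 2*W))
(H(-80) + ((6642 - 14654) + 7494))/(((50 - 59)² - 20128) - 45154) = (1/(2*(-16 - 80)) + ((6642 - 14654) + 7494))/(((50 - 59)² - 20128) - 45154) = ((½)/(-96) + (-8012 + 7494))/(((-9)² - 20128) - 45154) = ((½)*(-1/96) - 518)/((81 - 20128) - 45154) = (-1/192 - 518)/(-20047 - 45154) = -99457/192/(-65201) = -99457/192*(-1/65201) = 99457/12518592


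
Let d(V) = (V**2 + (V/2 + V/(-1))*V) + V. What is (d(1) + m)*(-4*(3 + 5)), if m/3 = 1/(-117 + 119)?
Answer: -96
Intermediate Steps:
m = 3/2 (m = 3/(-117 + 119) = 3/2 ≈ 1.5000)
d(V) = V + V**2/2 (d(V) = (V**2 + (V*(1/2) + V*(-1))*V) + V = (V**2 + (V/2 - V)*V) + V = (V**2 + (-V/2)*V) + V = (V**2 - V**2/2) + V = V**2/2 + V = V + V**2/2)
(d(1) + m)*(-4*(3 + 5)) = ((1/2)*1*(2 + 1) + 3/2)*(-4*(3 + 5)) = ((1/2)*1*3 + 3/2)*(-4*8) = (3/2 + 3/2)*(-32) = 3*(-32) = -96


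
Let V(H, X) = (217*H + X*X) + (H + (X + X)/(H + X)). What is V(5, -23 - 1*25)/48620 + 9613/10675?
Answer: 2165647023/2231779550 ≈ 0.97037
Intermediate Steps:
V(H, X) = X² + 218*H + 2*X/(H + X) (V(H, X) = (217*H + X²) + (H + (2*X)/(H + X)) = (X² + 217*H) + (H + 2*X/(H + X)) = X² + 218*H + 2*X/(H + X))
V(5, -23 - 1*25)/48620 + 9613/10675 = (((-23 - 1*25)³ + 2*(-23 - 1*25) + 218*5² + 5*(-23 - 1*25)² + 218*5*(-23 - 1*25))/(5 + (-23 - 1*25)))/48620 + 9613/10675 = (((-23 - 25)³ + 2*(-23 - 25) + 218*25 + 5*(-23 - 25)² + 218*5*(-23 - 25))/(5 + (-23 - 25)))*(1/48620) + 9613*(1/10675) = (((-48)³ + 2*(-48) + 5450 + 5*(-48)² + 218*5*(-48))/(5 - 48))*(1/48620) + 9613/10675 = ((-110592 - 96 + 5450 + 5*2304 - 52320)/(-43))*(1/48620) + 9613/10675 = -(-110592 - 96 + 5450 + 11520 - 52320)/43*(1/48620) + 9613/10675 = -1/43*(-146038)*(1/48620) + 9613/10675 = (146038/43)*(1/48620) + 9613/10675 = 73019/1045330 + 9613/10675 = 2165647023/2231779550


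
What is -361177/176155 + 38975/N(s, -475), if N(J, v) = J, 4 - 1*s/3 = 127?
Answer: -6998915438/65001195 ≈ -107.67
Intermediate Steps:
s = -369 (s = 12 - 3*127 = 12 - 381 = -369)
-361177/176155 + 38975/N(s, -475) = -361177/176155 + 38975/(-369) = -361177*1/176155 + 38975*(-1/369) = -361177/176155 - 38975/369 = -6998915438/65001195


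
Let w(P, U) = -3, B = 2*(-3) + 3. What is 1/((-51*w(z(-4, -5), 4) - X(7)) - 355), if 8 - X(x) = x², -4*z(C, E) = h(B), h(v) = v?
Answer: -1/161 ≈ -0.0062112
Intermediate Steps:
B = -3 (B = -6 + 3 = -3)
z(C, E) = ¾ (z(C, E) = -¼*(-3) = ¾)
X(x) = 8 - x²
1/((-51*w(z(-4, -5), 4) - X(7)) - 355) = 1/((-51*(-3) - (8 - 1*7²)) - 355) = 1/((153 - (8 - 1*49)) - 355) = 1/((153 - (8 - 49)) - 355) = 1/((153 - 1*(-41)) - 355) = 1/((153 + 41) - 355) = 1/(194 - 355) = 1/(-161) = -1/161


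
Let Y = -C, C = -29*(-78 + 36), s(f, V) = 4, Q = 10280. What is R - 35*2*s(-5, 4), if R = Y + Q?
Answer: 8782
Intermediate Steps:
C = 1218 (C = -29*(-42) = 1218)
Y = -1218 (Y = -1*1218 = -1218)
R = 9062 (R = -1218 + 10280 = 9062)
R - 35*2*s(-5, 4) = 9062 - 35*2*4 = 9062 - 70*4 = 9062 - 1*280 = 9062 - 280 = 8782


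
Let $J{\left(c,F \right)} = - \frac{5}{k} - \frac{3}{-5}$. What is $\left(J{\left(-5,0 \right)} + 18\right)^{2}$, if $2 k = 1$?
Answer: $\frac{1849}{25} \approx 73.96$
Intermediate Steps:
$k = \frac{1}{2}$ ($k = \frac{1}{2} \cdot 1 = \frac{1}{2} \approx 0.5$)
$J{\left(c,F \right)} = - \frac{47}{5}$ ($J{\left(c,F \right)} = - 5 \frac{1}{\frac{1}{2}} - \frac{3}{-5} = \left(-5\right) 2 - - \frac{3}{5} = -10 + \frac{3}{5} = - \frac{47}{5}$)
$\left(J{\left(-5,0 \right)} + 18\right)^{2} = \left(- \frac{47}{5} + 18\right)^{2} = \left(\frac{43}{5}\right)^{2} = \frac{1849}{25}$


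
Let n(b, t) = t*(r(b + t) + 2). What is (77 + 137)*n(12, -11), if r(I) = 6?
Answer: -18832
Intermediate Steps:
n(b, t) = 8*t (n(b, t) = t*(6 + 2) = t*8 = 8*t)
(77 + 137)*n(12, -11) = (77 + 137)*(8*(-11)) = 214*(-88) = -18832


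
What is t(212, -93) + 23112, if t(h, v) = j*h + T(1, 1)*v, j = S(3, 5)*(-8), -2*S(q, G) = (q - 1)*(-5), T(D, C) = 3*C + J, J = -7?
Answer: 15004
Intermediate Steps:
T(D, C) = -7 + 3*C (T(D, C) = 3*C - 7 = -7 + 3*C)
S(q, G) = -5/2 + 5*q/2 (S(q, G) = -(q - 1)*(-5)/2 = -(-1 + q)*(-5)/2 = -(5 - 5*q)/2 = -5/2 + 5*q/2)
j = -40 (j = (-5/2 + (5/2)*3)*(-8) = (-5/2 + 15/2)*(-8) = 5*(-8) = -40)
t(h, v) = -40*h - 4*v (t(h, v) = -40*h + (-7 + 3*1)*v = -40*h + (-7 + 3)*v = -40*h - 4*v)
t(212, -93) + 23112 = (-40*212 - 4*(-93)) + 23112 = (-8480 + 372) + 23112 = -8108 + 23112 = 15004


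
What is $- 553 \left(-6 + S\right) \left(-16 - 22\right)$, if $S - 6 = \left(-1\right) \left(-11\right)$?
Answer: $231154$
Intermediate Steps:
$S = 17$ ($S = 6 - -11 = 6 + 11 = 17$)
$- 553 \left(-6 + S\right) \left(-16 - 22\right) = - 553 \left(-6 + 17\right) \left(-16 - 22\right) = - 553 \cdot 11 \left(-38\right) = \left(-553\right) \left(-418\right) = 231154$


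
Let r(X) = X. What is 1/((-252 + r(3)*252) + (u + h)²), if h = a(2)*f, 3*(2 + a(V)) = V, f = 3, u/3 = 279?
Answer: 1/694393 ≈ 1.4401e-6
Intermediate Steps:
u = 837 (u = 3*279 = 837)
a(V) = -2 + V/3
h = -4 (h = (-2 + (⅓)*2)*3 = (-2 + ⅔)*3 = -4/3*3 = -4)
1/((-252 + r(3)*252) + (u + h)²) = 1/((-252 + 3*252) + (837 - 4)²) = 1/((-252 + 756) + 833²) = 1/(504 + 693889) = 1/694393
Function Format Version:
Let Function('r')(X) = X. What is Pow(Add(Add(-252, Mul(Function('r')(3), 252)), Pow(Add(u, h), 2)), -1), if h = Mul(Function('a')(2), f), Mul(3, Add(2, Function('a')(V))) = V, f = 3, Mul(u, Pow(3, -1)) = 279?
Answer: Rational(1, 694393) ≈ 1.4401e-6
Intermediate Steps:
u = 837 (u = Mul(3, 279) = 837)
Function('a')(V) = Add(-2, Mul(Rational(1, 3), V))
h = -4 (h = Mul(Add(-2, Mul(Rational(1, 3), 2)), 3) = Mul(Add(-2, Rational(2, 3)), 3) = Mul(Rational(-4, 3), 3) = -4)
Pow(Add(Add(-252, Mul(Function('r')(3), 252)), Pow(Add(u, h), 2)), -1) = Pow(Add(Add(-252, Mul(3, 252)), Pow(Add(837, -4), 2)), -1) = Pow(Add(Add(-252, 756), Pow(833, 2)), -1) = Pow(Add(504, 693889), -1) = Pow(694393, -1) = Rational(1, 694393)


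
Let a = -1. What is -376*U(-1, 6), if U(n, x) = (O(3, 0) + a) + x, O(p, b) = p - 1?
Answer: -2632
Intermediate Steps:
O(p, b) = -1 + p
U(n, x) = 1 + x (U(n, x) = ((-1 + 3) - 1) + x = (2 - 1) + x = 1 + x)
-376*U(-1, 6) = -376*(1 + 6) = -376*7 = -2632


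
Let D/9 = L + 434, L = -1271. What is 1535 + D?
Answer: -5998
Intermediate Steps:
D = -7533 (D = 9*(-1271 + 434) = 9*(-837) = -7533)
1535 + D = 1535 - 7533 = -5998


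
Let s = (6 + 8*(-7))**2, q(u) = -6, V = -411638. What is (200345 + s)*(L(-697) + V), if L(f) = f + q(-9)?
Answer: -83641310145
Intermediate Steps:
L(f) = -6 + f (L(f) = f - 6 = -6 + f)
s = 2500 (s = (6 - 56)**2 = (-50)**2 = 2500)
(200345 + s)*(L(-697) + V) = (200345 + 2500)*((-6 - 697) - 411638) = 202845*(-703 - 411638) = 202845*(-412341) = -83641310145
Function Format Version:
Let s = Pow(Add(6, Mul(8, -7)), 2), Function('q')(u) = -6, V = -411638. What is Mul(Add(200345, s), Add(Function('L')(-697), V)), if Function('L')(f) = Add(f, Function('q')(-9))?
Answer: -83641310145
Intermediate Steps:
Function('L')(f) = Add(-6, f) (Function('L')(f) = Add(f, -6) = Add(-6, f))
s = 2500 (s = Pow(Add(6, -56), 2) = Pow(-50, 2) = 2500)
Mul(Add(200345, s), Add(Function('L')(-697), V)) = Mul(Add(200345, 2500), Add(Add(-6, -697), -411638)) = Mul(202845, Add(-703, -411638)) = Mul(202845, -412341) = -83641310145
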